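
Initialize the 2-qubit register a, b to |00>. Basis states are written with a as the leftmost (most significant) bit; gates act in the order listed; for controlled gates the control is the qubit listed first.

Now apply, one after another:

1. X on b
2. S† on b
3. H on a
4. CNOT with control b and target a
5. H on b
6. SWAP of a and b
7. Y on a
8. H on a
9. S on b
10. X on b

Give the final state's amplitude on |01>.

|01> carries amplitude sqrt(2)/2 in the final state.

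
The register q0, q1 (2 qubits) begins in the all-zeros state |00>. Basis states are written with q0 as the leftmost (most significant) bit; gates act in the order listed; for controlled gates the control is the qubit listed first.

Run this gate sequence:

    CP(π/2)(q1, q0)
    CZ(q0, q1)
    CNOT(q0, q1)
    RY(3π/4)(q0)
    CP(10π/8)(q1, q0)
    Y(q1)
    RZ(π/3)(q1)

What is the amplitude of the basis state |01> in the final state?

The amplitude on |01> is sqrt(2 - sqrt(2))*exp(2*I*pi/3)/2.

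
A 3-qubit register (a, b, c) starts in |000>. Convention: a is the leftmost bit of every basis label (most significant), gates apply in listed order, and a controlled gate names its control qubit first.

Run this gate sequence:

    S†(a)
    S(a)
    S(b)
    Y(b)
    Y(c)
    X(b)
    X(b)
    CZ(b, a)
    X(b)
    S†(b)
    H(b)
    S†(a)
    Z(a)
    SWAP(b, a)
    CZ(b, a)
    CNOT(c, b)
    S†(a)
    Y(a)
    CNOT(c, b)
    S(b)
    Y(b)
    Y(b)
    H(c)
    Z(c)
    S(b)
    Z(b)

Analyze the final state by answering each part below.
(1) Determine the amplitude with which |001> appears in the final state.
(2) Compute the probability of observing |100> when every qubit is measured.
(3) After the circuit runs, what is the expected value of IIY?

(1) The final state's coefficient on |001> equals 1/2.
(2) The probability of measuring |100> is 1/4.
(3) The observable IIY averages to 0.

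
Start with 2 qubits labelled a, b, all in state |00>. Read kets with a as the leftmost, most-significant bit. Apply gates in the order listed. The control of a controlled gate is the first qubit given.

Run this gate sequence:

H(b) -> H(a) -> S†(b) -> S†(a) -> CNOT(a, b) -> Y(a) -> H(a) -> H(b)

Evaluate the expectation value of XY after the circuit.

In the final state, XY has expectation -1.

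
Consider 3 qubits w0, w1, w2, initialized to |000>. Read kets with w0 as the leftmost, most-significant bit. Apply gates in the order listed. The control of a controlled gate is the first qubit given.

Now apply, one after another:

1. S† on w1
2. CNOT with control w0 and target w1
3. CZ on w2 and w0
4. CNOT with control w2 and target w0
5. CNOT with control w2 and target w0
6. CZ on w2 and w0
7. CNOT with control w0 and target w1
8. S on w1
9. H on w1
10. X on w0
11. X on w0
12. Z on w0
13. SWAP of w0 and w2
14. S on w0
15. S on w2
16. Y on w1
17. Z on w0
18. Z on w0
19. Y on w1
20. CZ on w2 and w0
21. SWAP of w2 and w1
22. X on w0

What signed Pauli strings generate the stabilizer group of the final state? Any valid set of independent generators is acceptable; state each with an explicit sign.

The final state is stabilized by the group generated by +IIX, -ZII, +IZI; other independent generating sets are equally valid. Key observation: gates 1-8 undo each other exactly, leaving only the rest of the circuit to track.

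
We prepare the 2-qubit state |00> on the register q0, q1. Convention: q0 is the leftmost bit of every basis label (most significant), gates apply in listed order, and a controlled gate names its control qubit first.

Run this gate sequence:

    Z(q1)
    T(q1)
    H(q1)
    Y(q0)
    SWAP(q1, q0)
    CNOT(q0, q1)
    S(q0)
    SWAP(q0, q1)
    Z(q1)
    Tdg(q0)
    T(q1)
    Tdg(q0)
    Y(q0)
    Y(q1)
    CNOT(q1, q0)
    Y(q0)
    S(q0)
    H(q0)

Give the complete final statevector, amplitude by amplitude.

After the circuit, the state carries amplitude -exp(3*I*pi/4)/2 on |00>, -I/2 on |01>, -exp(3*I*pi/4)/2 on |10>, -I/2 on |11>.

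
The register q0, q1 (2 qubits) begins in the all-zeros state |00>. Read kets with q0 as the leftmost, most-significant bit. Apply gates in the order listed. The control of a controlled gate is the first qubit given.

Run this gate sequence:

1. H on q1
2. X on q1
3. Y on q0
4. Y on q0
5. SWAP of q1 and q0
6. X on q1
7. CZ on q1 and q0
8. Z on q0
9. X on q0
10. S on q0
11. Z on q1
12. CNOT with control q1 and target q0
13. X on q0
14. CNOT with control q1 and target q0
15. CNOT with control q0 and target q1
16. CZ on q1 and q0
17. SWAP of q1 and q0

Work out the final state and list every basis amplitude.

The final amplitudes are 0 on |00>, -sqrt(2)/2 on |01>, -sqrt(2)*I/2 on |10>, 0 on |11>.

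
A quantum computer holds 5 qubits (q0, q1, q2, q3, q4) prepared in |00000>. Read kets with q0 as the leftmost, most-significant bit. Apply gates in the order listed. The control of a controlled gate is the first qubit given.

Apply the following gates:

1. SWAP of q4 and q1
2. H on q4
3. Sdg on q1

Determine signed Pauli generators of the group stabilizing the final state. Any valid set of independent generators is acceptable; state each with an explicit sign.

One valid set of independent stabilizer generators is +IIIIX, +ZIIII, +IZIII, +IIZII, +IIIZI (any independent generating set of the same group is equally correct).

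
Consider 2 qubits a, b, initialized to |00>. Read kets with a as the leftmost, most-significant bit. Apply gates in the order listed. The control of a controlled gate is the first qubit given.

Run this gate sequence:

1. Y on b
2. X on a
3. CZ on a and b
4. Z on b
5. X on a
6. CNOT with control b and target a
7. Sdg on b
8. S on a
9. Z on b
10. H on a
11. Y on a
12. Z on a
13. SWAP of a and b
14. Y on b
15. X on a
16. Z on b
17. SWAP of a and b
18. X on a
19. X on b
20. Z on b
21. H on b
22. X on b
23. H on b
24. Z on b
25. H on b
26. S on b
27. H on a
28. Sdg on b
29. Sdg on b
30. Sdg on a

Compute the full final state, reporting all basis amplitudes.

The final amplitudes are 0 on |00>, 0 on |01>, sqrt(2)/2 on |10>, sqrt(2)*I/2 on |11>. Key observation: gates 21-24 undo each other exactly, leaving only the rest of the circuit to track.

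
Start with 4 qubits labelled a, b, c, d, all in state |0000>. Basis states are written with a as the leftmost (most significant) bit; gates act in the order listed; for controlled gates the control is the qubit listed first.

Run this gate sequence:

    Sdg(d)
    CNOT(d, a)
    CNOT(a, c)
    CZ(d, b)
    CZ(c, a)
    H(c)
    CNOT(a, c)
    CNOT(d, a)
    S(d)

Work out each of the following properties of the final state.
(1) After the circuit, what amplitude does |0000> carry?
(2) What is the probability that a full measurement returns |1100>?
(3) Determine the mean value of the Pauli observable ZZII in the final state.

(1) The final state's coefficient on |0000> equals sqrt(2)/2.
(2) The probability of measuring |1100> is 0.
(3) The expectation value of ZZII is 1.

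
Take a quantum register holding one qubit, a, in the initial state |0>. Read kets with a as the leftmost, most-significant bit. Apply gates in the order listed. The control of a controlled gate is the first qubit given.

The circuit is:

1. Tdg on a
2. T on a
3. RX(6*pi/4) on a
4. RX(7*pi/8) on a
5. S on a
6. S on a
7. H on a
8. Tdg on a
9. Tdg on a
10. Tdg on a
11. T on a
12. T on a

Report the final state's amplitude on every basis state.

The final amplitudes are (-1 + I)*(sin(pi/16) + I*cos(pi/16))/2 on |0>, (-sin(pi/16) + cos(pi/16) + I*sin(pi/16) + I*cos(pi/16))*exp(I*pi/4)/2 on |1>.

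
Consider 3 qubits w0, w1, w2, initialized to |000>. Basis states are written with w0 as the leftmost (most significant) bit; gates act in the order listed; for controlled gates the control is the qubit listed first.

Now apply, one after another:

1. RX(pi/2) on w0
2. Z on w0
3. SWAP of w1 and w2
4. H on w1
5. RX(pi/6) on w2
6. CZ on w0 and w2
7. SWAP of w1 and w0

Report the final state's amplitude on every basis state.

After the circuit, the state carries amplitude sqrt(2)/8 + sqrt(6)/8 on |000>, I*(-sqrt(6) + sqrt(2))/8 on |001>, I*(sqrt(2) + sqrt(6))/8 on |010>, -sqrt(6)/8 + sqrt(2)/8 on |011>, sqrt(2)/8 + sqrt(6)/8 on |100>, I*(-sqrt(6) + sqrt(2))/8 on |101>, I*(sqrt(2) + sqrt(6))/8 on |110>, -sqrt(6)/8 + sqrt(2)/8 on |111>.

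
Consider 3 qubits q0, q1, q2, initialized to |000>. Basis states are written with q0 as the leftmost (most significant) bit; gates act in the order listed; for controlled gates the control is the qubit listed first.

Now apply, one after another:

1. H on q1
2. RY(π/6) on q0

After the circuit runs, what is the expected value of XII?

The expectation value of XII is 1/2.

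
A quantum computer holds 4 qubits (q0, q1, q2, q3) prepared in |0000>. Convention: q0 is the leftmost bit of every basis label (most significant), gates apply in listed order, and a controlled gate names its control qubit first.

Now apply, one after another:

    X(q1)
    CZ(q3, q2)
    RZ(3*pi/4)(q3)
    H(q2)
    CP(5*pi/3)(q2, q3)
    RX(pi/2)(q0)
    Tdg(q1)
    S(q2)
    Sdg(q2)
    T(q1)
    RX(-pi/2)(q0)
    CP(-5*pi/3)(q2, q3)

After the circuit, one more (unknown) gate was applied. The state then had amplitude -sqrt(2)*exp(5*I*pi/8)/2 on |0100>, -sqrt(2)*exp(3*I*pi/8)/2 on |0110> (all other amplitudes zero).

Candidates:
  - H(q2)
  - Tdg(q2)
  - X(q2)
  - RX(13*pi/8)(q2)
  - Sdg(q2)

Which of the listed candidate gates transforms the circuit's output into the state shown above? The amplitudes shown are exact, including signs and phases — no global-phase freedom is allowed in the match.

The applied gate was Tdg(q2). Key observation: steps 5-12 multiply out to the identity, so the circuit reduces to the remaining gates.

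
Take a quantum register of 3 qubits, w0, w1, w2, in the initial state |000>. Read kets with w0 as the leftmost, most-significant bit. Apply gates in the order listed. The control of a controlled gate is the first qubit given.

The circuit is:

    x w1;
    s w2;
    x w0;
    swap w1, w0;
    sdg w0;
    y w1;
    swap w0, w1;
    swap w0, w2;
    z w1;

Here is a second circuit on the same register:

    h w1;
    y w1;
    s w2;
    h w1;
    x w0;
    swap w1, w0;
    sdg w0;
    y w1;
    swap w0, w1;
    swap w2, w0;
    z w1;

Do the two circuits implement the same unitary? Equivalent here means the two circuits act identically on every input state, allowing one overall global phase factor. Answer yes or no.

No — the two circuits implement different unitaries, even allowing a global phase.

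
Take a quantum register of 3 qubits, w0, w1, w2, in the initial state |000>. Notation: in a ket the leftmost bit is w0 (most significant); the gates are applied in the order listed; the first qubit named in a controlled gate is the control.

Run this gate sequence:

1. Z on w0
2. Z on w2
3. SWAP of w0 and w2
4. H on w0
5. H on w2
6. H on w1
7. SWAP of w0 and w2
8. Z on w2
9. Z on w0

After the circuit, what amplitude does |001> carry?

|001> carries amplitude -sqrt(2)/4 in the final state.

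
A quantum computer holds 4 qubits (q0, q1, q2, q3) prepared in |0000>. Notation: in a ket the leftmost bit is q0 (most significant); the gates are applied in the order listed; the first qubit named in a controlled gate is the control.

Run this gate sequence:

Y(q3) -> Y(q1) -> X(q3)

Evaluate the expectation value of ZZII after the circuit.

The expectation value of ZZII is -1.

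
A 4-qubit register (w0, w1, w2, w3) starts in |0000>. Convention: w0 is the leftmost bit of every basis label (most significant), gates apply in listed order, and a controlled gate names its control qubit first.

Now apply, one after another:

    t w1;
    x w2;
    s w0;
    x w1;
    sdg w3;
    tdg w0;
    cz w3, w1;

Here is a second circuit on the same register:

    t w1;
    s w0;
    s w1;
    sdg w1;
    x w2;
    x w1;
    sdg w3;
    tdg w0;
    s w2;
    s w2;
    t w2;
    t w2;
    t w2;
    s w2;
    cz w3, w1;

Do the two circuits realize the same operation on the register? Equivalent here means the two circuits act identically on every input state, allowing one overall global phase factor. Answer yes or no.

No: there is an input state on which the two circuits produce genuinely different outputs (not merely differing by a phase).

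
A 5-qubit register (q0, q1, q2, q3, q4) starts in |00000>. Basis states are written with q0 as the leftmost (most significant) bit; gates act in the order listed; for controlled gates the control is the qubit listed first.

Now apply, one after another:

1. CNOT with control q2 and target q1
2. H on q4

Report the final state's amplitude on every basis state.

The final amplitudes are sqrt(2)/2 on |00000>, sqrt(2)/2 on |00001>, and 0 on every other basis state.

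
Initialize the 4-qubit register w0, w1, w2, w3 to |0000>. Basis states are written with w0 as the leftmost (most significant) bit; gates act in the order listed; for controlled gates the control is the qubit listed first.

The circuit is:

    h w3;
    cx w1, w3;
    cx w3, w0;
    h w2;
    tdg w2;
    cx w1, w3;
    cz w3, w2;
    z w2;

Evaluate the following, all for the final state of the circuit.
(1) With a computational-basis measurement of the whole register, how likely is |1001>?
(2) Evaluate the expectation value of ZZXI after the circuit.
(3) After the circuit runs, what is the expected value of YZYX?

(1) Outcome |1001> occurs with probability 1/4.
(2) In the final state, ZZXI has expectation -sqrt(2)/2.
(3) In the final state, YZYX has expectation -sqrt(2)/2.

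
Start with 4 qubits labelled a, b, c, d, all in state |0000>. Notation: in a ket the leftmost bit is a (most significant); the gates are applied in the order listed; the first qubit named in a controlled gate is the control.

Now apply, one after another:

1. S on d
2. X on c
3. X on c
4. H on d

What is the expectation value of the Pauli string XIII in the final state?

The expectation value of XIII is 0. Key observation: steps 2-3 multiply out to the identity, so the circuit reduces to the remaining gates.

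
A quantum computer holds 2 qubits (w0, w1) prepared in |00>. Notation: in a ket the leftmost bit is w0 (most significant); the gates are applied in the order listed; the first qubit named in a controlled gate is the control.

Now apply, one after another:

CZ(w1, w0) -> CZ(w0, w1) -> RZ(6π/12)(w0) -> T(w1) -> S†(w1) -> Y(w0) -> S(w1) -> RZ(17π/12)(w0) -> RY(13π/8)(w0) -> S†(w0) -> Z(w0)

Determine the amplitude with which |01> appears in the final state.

|01> carries amplitude 0 in the final state.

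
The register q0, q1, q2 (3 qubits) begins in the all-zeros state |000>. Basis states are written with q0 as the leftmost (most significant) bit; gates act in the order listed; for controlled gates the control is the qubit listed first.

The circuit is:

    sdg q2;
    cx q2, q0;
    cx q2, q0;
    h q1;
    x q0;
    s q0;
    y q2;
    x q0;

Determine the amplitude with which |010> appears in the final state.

|010> carries amplitude 0 in the final state. Key observation: the block from step 2 through step 3 cancels to the identity and can be dropped.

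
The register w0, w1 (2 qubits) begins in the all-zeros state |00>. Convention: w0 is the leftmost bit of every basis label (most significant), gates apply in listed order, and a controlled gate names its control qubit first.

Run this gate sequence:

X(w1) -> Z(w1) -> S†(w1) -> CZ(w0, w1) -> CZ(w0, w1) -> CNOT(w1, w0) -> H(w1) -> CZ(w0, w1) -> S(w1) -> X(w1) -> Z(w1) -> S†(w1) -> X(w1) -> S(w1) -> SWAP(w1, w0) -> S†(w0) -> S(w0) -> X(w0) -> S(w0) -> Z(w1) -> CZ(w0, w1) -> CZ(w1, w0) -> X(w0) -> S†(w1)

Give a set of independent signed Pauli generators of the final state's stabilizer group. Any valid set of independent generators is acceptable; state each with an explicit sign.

The stabilizer group can be generated by +XI, -IZ, among other valid generating sets.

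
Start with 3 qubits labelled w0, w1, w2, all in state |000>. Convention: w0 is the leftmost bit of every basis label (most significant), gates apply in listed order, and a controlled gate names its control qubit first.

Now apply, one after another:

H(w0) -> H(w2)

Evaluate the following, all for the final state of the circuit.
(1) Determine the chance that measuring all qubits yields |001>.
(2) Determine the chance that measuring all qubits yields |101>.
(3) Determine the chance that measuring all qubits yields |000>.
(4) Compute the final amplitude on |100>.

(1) Outcome |001> occurs with probability 1/4.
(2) The probability of measuring |101> is 1/4.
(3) Outcome |000> occurs with probability 1/4.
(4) |100> carries amplitude 1/2 in the final state.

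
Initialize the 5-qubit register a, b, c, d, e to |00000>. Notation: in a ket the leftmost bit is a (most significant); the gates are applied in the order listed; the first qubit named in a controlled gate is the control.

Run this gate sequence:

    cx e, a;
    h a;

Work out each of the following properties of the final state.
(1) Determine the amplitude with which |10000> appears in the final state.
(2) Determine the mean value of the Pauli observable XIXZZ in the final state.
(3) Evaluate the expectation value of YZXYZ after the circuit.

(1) |10000> carries amplitude sqrt(2)/2 in the final state.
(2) The observable XIXZZ averages to 0.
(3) In the final state, YZXYZ has expectation 0.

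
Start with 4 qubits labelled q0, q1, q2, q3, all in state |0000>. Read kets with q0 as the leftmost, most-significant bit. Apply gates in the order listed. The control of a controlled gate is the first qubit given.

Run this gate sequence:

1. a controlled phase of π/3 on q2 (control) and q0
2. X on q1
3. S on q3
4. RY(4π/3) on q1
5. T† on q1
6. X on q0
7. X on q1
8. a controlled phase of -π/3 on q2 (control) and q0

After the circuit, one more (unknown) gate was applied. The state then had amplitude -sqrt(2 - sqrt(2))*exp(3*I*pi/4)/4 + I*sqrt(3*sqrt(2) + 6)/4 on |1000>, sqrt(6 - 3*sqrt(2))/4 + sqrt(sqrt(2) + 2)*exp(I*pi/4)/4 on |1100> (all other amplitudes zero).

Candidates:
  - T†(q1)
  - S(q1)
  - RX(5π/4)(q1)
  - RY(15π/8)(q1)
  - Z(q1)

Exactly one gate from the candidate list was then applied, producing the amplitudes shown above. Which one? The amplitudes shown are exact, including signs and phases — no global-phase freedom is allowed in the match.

It was RX(5π/4)(q1) that produced the state shown.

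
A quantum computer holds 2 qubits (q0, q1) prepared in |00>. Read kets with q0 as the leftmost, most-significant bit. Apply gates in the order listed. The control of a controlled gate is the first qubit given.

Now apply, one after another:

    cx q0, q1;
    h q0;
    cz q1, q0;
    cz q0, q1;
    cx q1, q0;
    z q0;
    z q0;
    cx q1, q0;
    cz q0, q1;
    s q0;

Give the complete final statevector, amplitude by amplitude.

After the circuit, the state carries amplitude sqrt(2)/2 on |00>, 0 on |01>, sqrt(2)*I/2 on |10>, 0 on |11>. Key observation: gates 4-9 undo each other exactly, leaving only the rest of the circuit to track.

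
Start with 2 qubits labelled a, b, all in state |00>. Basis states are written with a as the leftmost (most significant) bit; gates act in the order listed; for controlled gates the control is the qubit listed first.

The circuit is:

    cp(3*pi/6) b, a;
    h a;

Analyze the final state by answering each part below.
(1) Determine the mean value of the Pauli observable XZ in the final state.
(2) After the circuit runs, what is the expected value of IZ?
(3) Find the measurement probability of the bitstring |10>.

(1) The expectation value of XZ is 1.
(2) The expectation value of IZ is 1.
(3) The probability of measuring |10> is 1/2.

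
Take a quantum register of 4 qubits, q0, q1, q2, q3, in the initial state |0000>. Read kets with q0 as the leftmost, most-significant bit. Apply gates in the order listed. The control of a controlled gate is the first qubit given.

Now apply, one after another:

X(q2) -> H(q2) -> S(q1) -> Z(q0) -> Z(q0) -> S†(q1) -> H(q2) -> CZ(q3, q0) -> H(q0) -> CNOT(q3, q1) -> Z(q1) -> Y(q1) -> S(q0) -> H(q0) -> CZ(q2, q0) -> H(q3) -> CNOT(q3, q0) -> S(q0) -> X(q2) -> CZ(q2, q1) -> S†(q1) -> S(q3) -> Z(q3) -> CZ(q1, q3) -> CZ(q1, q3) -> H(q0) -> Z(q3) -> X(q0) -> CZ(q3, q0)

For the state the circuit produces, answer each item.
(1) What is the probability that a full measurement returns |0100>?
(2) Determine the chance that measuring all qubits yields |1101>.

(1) The probability of measuring |0100> is 1/2. Key observation: the block from step 2 through step 7 cancels to the identity and can be dropped.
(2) Outcome |1101> occurs with probability 1/2.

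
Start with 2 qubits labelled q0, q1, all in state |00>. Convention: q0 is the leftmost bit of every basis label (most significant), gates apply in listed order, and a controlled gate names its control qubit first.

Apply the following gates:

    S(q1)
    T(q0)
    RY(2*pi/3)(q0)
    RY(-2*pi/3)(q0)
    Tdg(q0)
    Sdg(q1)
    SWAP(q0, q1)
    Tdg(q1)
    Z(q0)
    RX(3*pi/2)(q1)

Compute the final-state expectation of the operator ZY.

In the final state, ZY has expectation 1.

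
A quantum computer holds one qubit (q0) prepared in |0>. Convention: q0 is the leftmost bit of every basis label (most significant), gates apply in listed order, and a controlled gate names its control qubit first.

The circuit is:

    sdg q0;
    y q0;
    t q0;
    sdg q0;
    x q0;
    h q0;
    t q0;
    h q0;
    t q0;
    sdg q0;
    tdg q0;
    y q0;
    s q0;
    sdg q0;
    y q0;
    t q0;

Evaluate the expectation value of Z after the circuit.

The observable Z averages to sqrt(2)/2. Key observation: the block from step 11 through step 16 cancels to the identity and can be dropped.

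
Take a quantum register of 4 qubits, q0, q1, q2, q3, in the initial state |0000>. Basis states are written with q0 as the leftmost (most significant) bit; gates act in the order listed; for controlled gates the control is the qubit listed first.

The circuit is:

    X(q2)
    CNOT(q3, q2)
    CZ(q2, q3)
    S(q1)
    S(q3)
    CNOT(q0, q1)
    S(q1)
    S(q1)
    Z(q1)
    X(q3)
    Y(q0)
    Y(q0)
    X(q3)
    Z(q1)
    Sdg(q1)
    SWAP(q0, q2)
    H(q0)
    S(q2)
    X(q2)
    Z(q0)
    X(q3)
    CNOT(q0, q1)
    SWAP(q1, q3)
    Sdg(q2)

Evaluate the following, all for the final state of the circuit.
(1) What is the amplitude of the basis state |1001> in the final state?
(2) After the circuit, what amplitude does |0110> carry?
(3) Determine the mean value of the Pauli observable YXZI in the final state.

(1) |1001> carries amplitude 0 in the final state. Key observation: steps 8-15 multiply out to the identity, so the circuit reduces to the remaining gates.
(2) The final state's coefficient on |0110> equals -sqrt(2)*I/2.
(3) The observable YXZI averages to 0.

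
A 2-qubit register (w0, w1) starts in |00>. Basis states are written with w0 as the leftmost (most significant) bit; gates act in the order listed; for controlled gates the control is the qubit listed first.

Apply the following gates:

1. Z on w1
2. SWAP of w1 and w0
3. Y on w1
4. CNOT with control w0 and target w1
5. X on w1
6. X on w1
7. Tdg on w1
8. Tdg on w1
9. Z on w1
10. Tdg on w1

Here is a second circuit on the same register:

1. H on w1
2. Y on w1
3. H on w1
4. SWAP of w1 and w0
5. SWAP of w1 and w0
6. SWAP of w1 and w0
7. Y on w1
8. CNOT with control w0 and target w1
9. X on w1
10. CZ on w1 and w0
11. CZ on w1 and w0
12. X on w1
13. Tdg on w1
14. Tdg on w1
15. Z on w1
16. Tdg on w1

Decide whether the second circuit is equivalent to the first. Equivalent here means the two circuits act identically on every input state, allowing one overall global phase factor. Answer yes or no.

No — the two circuits implement different unitaries, even allowing a global phase.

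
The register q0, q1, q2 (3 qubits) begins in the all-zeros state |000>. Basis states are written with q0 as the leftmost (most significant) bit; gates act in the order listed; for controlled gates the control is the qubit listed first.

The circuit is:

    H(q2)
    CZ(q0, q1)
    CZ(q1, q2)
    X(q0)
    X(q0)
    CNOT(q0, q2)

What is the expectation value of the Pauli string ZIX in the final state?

The observable ZIX averages to 1. Key observation: gates 4-5 undo each other exactly, leaving only the rest of the circuit to track.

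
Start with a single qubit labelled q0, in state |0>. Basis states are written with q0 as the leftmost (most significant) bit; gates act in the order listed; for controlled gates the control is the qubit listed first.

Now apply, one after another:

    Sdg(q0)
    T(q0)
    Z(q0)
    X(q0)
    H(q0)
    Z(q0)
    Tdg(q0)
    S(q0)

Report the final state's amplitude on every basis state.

The resulting statevector has amplitude sqrt(2)/2 on |0>, sqrt(2)*exp(I*pi/4)/2 on |1>.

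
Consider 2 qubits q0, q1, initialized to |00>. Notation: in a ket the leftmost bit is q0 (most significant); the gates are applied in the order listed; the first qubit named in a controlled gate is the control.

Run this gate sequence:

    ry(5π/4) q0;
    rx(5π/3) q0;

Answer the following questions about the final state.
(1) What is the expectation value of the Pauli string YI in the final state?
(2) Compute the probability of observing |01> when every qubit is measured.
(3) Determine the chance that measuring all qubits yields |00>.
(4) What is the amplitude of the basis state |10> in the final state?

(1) The observable YI averages to -sqrt(6)/4.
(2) A full measurement returns |01> with probability 0.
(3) The probability of measuring |00> is 1/2 - sqrt(2)/8.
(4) |10> carries amplitude -sqrt(3*sqrt(2) + 6)/4 + I*sqrt(2 - sqrt(2))/4 in the final state.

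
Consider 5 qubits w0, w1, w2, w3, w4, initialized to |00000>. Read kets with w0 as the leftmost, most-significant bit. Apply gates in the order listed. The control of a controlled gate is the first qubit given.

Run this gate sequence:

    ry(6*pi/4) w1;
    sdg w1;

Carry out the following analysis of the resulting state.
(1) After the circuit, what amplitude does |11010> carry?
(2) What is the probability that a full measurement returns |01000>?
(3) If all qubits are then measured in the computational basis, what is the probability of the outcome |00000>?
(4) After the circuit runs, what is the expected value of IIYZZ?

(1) The final state's coefficient on |11010> equals 0.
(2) The probability of measuring |01000> is 1/2.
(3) Outcome |00000> occurs with probability 1/2.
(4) The observable IIYZZ averages to 0.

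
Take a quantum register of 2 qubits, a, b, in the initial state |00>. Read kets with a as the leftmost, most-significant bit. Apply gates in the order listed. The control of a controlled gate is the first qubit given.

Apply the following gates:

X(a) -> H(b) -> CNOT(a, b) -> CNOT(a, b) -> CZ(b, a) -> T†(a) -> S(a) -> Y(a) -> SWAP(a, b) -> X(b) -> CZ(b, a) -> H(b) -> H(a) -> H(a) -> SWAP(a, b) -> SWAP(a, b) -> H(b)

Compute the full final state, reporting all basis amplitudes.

The final amplitudes are 0 on |00>, -sqrt(2)*exp(3*I*pi/4)/2 on |01>, 0 on |10>, -sqrt(2)*exp(3*I*pi/4)/2 on |11>.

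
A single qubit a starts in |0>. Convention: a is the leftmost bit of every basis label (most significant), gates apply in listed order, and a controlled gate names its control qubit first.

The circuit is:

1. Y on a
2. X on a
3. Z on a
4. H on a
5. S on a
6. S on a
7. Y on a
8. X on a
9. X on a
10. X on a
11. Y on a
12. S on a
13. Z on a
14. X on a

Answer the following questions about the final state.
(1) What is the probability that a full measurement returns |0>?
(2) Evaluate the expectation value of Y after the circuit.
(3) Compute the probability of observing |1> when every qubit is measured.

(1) Outcome |0> occurs with probability 1/2. Key observation: steps 8-9 multiply out to the identity, so the circuit reduces to the remaining gates.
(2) In the final state, Y has expectation -1.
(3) Outcome |1> occurs with probability 1/2.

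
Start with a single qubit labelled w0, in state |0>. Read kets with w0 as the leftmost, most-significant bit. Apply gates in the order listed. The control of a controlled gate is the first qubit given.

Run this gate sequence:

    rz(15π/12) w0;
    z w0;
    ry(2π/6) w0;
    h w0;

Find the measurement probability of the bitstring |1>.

Outcome |1> occurs with probability 1/2 - sqrt(3)/4.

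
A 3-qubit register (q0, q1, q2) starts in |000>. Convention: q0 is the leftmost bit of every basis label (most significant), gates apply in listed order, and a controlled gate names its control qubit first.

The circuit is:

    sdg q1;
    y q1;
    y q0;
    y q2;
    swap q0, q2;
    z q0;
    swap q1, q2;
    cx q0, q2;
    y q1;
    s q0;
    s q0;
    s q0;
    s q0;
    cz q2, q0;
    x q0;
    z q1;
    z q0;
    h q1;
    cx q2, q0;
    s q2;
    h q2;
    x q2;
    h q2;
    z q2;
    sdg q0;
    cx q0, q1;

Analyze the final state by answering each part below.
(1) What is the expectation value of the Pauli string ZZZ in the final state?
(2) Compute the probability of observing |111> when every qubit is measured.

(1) The expectation value of ZZZ is 0. Key observation: gates 21-24 undo each other exactly, leaving only the rest of the circuit to track.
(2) The probability of measuring |111> is 0.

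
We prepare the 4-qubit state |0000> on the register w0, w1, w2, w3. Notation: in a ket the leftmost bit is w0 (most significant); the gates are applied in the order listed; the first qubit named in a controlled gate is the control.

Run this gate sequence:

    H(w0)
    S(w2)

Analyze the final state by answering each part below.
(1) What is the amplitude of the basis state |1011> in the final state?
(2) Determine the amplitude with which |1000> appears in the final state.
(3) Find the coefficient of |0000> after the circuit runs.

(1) |1011> carries amplitude 0 in the final state.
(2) |1000> carries amplitude sqrt(2)/2 in the final state.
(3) |0000> carries amplitude sqrt(2)/2 in the final state.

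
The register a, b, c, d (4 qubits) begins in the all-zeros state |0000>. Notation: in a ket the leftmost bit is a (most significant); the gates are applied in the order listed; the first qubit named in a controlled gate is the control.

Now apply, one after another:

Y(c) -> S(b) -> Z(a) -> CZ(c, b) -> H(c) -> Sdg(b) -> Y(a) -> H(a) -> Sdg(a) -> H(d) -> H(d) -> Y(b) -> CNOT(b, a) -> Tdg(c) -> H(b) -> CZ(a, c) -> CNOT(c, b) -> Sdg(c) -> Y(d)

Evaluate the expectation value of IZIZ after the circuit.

The observable IZIZ averages to 0. Key observation: steps 10-11 multiply out to the identity, so the circuit reduces to the remaining gates.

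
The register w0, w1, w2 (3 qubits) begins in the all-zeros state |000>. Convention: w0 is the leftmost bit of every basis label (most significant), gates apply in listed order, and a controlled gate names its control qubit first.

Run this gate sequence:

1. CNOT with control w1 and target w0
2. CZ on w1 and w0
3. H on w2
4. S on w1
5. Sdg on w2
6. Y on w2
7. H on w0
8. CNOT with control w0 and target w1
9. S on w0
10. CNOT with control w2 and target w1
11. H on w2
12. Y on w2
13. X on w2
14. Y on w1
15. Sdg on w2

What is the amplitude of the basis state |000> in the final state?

|000> carries amplitude sqrt(2)*I/4 in the final state.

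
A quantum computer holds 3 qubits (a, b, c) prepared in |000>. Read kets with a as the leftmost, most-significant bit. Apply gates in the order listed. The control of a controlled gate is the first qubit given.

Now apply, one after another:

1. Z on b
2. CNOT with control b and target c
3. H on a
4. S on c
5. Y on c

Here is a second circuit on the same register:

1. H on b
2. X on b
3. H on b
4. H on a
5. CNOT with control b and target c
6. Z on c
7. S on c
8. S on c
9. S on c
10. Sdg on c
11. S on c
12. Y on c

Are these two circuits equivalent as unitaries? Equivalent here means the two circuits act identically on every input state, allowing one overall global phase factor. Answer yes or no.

Yes: on every input state the two circuits agree up to one overall phase factor.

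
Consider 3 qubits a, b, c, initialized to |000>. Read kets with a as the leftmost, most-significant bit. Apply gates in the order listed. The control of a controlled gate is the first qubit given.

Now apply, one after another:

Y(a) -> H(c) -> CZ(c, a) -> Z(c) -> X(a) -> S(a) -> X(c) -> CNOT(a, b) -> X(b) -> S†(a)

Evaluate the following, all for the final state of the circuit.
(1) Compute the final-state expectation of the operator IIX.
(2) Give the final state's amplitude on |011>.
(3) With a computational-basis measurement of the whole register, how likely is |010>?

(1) The expectation value of IIX is 1.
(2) |011> carries amplitude sqrt(2)*I/2 in the final state.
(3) Outcome |010> occurs with probability 1/2.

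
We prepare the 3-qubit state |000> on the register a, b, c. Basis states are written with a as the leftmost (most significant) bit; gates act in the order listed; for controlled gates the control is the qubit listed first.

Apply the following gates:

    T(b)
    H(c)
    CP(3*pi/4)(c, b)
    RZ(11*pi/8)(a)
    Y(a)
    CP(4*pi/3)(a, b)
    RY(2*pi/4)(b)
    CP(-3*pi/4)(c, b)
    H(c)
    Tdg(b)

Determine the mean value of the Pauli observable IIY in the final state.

In the final state, IIY has expectation sqrt(2)/4.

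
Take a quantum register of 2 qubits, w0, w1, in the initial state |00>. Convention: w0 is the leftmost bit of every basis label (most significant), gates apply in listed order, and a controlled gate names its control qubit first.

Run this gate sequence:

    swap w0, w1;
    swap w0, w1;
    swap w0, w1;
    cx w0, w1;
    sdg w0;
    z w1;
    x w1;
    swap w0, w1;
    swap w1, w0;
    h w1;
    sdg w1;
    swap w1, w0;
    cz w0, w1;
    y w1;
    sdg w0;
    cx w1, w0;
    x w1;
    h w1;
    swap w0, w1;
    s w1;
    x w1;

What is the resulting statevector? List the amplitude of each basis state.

The resulting statevector has amplitude -1/2 on |00>, I/2 on |01>, -1/2 on |10>, I/2 on |11>.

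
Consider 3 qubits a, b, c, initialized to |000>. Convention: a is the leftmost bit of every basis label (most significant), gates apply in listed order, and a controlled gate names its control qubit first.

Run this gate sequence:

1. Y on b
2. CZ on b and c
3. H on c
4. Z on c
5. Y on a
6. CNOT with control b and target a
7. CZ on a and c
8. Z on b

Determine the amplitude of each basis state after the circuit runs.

The resulting statevector has amplitude sqrt(2)/2 on |010>, -sqrt(2)/2 on |011>, and 0 on every other basis state.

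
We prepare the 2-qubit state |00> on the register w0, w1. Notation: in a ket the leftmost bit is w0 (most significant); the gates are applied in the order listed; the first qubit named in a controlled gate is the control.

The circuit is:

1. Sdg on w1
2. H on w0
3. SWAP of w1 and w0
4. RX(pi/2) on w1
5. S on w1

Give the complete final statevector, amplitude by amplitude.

After the circuit, the state carries amplitude 1/2 - I/2 on |00>, 1/2 + I/2 on |01>, 0 on |10>, 0 on |11>.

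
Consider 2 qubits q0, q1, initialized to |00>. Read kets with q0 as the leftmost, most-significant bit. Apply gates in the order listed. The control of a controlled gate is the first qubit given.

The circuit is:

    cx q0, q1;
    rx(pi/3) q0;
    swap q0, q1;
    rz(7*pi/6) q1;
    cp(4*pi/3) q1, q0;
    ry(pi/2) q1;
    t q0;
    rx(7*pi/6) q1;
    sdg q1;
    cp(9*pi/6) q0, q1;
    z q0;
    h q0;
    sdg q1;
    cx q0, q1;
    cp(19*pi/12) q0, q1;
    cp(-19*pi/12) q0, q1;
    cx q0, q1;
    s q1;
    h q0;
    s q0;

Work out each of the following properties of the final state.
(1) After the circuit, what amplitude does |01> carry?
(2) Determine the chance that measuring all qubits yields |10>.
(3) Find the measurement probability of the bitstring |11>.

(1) The final state's coefficient on |01> equals (sqrt(3) + 3 - 3*I + (-sqrt(3) - 1 - sqrt(3)*I + I)*exp(2*I*pi/3) + sqrt(3)*I)*exp(5*I*pi/12)/8. Key observation: the block from step 12 through step 19 cancels to the identity and can be dropped.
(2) Outcome |10> occurs with probability 0.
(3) Outcome |11> occurs with probability 0.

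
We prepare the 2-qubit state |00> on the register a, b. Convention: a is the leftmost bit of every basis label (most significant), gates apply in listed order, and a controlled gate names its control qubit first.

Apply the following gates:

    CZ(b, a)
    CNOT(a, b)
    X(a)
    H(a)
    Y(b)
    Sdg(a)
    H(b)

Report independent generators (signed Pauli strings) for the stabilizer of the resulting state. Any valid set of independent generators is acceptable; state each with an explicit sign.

One valid set of independent stabilizer generators is +YI, -IX (any independent generating set of the same group is equally correct).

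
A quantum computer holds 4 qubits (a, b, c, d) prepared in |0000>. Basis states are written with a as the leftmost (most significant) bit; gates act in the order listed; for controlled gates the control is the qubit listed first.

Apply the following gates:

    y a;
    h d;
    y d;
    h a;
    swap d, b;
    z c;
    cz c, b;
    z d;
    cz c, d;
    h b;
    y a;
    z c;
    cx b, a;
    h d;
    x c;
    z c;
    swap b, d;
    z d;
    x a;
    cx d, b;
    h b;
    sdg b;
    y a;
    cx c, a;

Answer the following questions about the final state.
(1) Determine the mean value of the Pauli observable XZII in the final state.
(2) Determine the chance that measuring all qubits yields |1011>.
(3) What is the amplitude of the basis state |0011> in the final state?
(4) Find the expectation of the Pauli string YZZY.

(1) In the final state, XZII has expectation -1.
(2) The probability of measuring |1011> is 1/2.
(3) The amplitude on |0011> is -sqrt(2)/2.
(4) The observable YZZY averages to 0.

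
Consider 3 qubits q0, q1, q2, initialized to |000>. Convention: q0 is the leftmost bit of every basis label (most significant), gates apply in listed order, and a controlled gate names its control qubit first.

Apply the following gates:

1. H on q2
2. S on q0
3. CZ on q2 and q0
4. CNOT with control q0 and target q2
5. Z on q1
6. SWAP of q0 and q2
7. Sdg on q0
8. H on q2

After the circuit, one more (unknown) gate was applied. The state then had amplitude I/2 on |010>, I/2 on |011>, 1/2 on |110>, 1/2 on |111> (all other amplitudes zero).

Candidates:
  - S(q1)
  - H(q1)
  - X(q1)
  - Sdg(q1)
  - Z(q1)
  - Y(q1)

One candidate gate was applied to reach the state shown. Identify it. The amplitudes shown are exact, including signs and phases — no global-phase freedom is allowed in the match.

The unique candidate consistent with the amplitudes is Y(q1).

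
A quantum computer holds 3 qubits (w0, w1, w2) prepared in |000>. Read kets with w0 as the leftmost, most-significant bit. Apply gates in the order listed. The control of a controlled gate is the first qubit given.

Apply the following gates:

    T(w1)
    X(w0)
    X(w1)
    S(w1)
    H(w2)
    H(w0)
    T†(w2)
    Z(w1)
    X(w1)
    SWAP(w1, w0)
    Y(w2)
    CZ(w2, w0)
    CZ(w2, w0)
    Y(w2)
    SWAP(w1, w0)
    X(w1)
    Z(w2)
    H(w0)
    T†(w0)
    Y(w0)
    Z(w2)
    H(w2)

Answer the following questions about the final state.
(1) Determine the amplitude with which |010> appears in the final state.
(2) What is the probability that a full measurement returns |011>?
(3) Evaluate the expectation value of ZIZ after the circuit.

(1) The amplitude on |010> is exp(3*I*pi/4)/2 + I/2. Key observation: steps 9-16 multiply out to the identity, so the circuit reduces to the remaining gates.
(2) The probability of measuring |011> is 1/2 - sqrt(2)/4.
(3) The observable ZIZ averages to sqrt(2)/2.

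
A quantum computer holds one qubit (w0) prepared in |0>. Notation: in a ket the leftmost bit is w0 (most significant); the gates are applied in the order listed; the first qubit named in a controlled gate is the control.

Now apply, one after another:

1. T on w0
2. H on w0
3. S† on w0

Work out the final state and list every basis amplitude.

The resulting statevector has amplitude sqrt(2)/2 on |0>, -sqrt(2)*I/2 on |1>.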